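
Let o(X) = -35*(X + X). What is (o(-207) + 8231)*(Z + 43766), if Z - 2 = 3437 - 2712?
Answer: 1010925453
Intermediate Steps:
Z = 727 (Z = 2 + (3437 - 2712) = 2 + 725 = 727)
o(X) = -70*X
(o(-207) + 8231)*(Z + 43766) = (-70*(-207) + 8231)*(727 + 43766) = (14490 + 8231)*44493 = 22721*44493 = 1010925453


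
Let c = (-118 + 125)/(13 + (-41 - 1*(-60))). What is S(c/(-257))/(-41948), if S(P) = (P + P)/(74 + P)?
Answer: 7/12764126206 ≈ 5.4841e-10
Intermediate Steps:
c = 7/32 (c = 7/(13 + (-41 + 60)) = 7/(13 + 19) = 7/32 ≈ 0.21875)
S(P) = 2*P/(74 + P) (S(P) = (2*P)/(74 + P) = 2*P/(74 + P))
S(c/(-257))/(-41948) = (2*((7/32)/(-257))/(74 + (7/32)/(-257)))/(-41948) = (2*((7/32)*(-1/257))/(74 + (7/32)*(-1/257)))*(-1/41948) = (2*(-7/8224)/(74 - 7/8224))*(-1/41948) = (2*(-7/8224)/(608569/8224))*(-1/41948) = (2*(-7/8224)*(8224/608569))*(-1/41948) = -14/608569*(-1/41948) = 7/12764126206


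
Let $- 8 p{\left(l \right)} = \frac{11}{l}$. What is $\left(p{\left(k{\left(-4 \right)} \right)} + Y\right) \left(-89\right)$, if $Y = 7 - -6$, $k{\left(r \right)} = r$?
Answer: $- \frac{38003}{32} \approx -1187.6$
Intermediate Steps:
$p{\left(l \right)} = - \frac{11}{8 l}$ ($p{\left(l \right)} = - \frac{11 \frac{1}{l}}{8} = - \frac{11}{8 l}$)
$Y = 13$ ($Y = 7 + 6 = 13$)
$\left(p{\left(k{\left(-4 \right)} \right)} + Y\right) \left(-89\right) = \left(- \frac{11}{8 \left(-4\right)} + 13\right) \left(-89\right) = \left(\left(- \frac{11}{8}\right) \left(- \frac{1}{4}\right) + 13\right) \left(-89\right) = \left(\frac{11}{32} + 13\right) \left(-89\right) = \frac{427}{32} \left(-89\right) = - \frac{38003}{32}$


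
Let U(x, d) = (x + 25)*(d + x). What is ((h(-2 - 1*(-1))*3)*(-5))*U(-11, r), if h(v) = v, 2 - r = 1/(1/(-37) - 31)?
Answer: -154425/82 ≈ -1883.2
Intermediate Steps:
r = 2333/1148 (r = 2 - 1/(1/(-37) - 31) = 2 - 1/(-1/37 - 31) = 2 - 1/(-1148/37) = 2 - 1*(-37/1148) = 2 + 37/1148 = 2333/1148 ≈ 2.0322)
U(x, d) = (25 + x)*(d + x)
((h(-2 - 1*(-1))*3)*(-5))*U(-11, r) = (((-2 - 1*(-1))*3)*(-5))*((-11)² + 25*(2333/1148) + 25*(-11) + (2333/1148)*(-11)) = (((-2 + 1)*3)*(-5))*(121 + 58325/1148 - 275 - 25663/1148) = (-1*3*(-5))*(-10295/82) = -3*(-5)*(-10295/82) = 15*(-10295/82) = -154425/82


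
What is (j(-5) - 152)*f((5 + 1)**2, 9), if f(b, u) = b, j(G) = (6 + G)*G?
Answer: -5652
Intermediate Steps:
j(G) = G*(6 + G)
(j(-5) - 152)*f((5 + 1)**2, 9) = (-5*(6 - 5) - 152)*(5 + 1)**2 = (-5*1 - 152)*6**2 = (-5 - 152)*36 = -157*36 = -5652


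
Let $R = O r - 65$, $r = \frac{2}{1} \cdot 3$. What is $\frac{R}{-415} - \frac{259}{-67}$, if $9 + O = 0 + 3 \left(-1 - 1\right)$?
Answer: $\frac{23574}{5561} \approx 4.2392$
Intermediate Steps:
$r = 6$ ($r = 2 \cdot 1 \cdot 3 = 2 \cdot 3 = 6$)
$O = -15$ ($O = -9 + \left(0 + 3 \left(-1 - 1\right)\right) = -9 + \left(0 + 3 \left(-2\right)\right) = -9 + \left(0 - 6\right) = -9 - 6 = -15$)
$R = -155$ ($R = \left(-15\right) 6 - 65 = -90 - 65 = -155$)
$\frac{R}{-415} - \frac{259}{-67} = - \frac{155}{-415} - \frac{259}{-67} = \left(-155\right) \left(- \frac{1}{415}\right) - - \frac{259}{67} = \frac{31}{83} + \frac{259}{67} = \frac{23574}{5561}$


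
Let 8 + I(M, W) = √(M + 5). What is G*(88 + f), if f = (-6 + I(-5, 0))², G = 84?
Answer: 23856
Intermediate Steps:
I(M, W) = -8 + √(5 + M) (I(M, W) = -8 + √(M + 5) = -8 + √(5 + M))
f = 196 (f = (-6 + (-8 + √(5 - 5)))² = (-6 + (-8 + √0))² = (-6 + (-8 + 0))² = (-6 - 8)² = (-14)² = 196)
G*(88 + f) = 84*(88 + 196) = 84*284 = 23856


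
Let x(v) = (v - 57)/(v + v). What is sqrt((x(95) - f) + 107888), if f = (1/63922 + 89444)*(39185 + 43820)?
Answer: I*sqrt(758385243572050427030)/319610 ≈ 86164.0*I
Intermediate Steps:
x(v) = (-57 + v)/(2*v) (x(v) = (-57 + v)/((2*v)) = (-57 + v)*(1/(2*v)) = (-57 + v)/(2*v))
f = 474576054823845/63922 (f = (1/63922 + 89444)*83005 = (5717439369/63922)*83005 = 474576054823845/63922 ≈ 7.4243e+9)
sqrt((x(95) - f) + 107888) = sqrt(((1/2)*(-57 + 95)/95 - 1*474576054823845/63922) + 107888) = sqrt(((1/2)*(1/95)*38 - 474576054823845/63922) + 107888) = sqrt((1/5 - 474576054823845/63922) + 107888) = sqrt(-2372880274055303/319610 + 107888) = sqrt(-2372845791971623/319610) = I*sqrt(758385243572050427030)/319610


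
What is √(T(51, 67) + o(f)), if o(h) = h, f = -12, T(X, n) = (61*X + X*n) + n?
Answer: √6583 ≈ 81.136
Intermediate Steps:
T(X, n) = n + 61*X + X*n
√(T(51, 67) + o(f)) = √((67 + 61*51 + 51*67) - 12) = √((67 + 3111 + 3417) - 12) = √(6595 - 12) = √6583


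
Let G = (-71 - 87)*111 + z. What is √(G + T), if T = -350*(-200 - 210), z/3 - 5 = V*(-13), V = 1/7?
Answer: 10*√61726/7 ≈ 354.92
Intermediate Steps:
V = ⅐ ≈ 0.14286
z = 66/7 (z = 15 + 3*((⅐)*(-13)) = 15 + 3*(-13/7) = 15 - 39/7 = 66/7 ≈ 9.4286)
T = 143500 (T = -350*(-410) = 143500)
G = -122700/7 (G = (-71 - 87)*111 + 66/7 = -158*111 + 66/7 = -17538 + 66/7 = -122700/7 ≈ -17529.)
√(G + T) = √(-122700/7 + 143500) = √(881800/7) = 10*√61726/7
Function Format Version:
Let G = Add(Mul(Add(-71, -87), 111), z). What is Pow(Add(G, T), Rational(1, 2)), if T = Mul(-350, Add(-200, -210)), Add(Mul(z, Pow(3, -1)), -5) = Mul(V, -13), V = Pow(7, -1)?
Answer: Mul(Rational(10, 7), Pow(61726, Rational(1, 2))) ≈ 354.92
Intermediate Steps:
V = Rational(1, 7) ≈ 0.14286
z = Rational(66, 7) (z = Add(15, Mul(3, Mul(Rational(1, 7), -13))) = Add(15, Mul(3, Rational(-13, 7))) = Add(15, Rational(-39, 7)) = Rational(66, 7) ≈ 9.4286)
T = 143500 (T = Mul(-350, -410) = 143500)
G = Rational(-122700, 7) (G = Add(Mul(Add(-71, -87), 111), Rational(66, 7)) = Add(Mul(-158, 111), Rational(66, 7)) = Add(-17538, Rational(66, 7)) = Rational(-122700, 7) ≈ -17529.)
Pow(Add(G, T), Rational(1, 2)) = Pow(Add(Rational(-122700, 7), 143500), Rational(1, 2)) = Pow(Rational(881800, 7), Rational(1, 2)) = Mul(Rational(10, 7), Pow(61726, Rational(1, 2)))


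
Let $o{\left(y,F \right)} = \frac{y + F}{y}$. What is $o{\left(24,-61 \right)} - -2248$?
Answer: $\frac{53915}{24} \approx 2246.5$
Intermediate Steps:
$o{\left(y,F \right)} = \frac{F + y}{y}$
$o{\left(24,-61 \right)} - -2248 = \frac{-61 + 24}{24} - -2248 = \frac{1}{24} \left(-37\right) + 2248 = - \frac{37}{24} + 2248 = \frac{53915}{24}$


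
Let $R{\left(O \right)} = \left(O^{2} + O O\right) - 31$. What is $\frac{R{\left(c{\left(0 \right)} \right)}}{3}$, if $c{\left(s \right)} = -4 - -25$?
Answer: $\frac{851}{3} \approx 283.67$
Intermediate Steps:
$c{\left(s \right)} = 21$ ($c{\left(s \right)} = -4 + 25 = 21$)
$R{\left(O \right)} = -31 + 2 O^{2}$ ($R{\left(O \right)} = \left(O^{2} + O^{2}\right) - 31 = 2 O^{2} - 31 = -31 + 2 O^{2}$)
$\frac{R{\left(c{\left(0 \right)} \right)}}{3} = \frac{-31 + 2 \cdot 21^{2}}{3} = \frac{-31 + 2 \cdot 441}{3} = \frac{-31 + 882}{3} = \frac{1}{3} \cdot 851 = \frac{851}{3}$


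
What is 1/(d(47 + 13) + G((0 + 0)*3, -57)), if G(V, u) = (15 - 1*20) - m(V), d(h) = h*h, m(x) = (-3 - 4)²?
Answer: 1/3546 ≈ 0.00028201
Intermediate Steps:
m(x) = 49 (m(x) = (-7)² = 49)
d(h) = h²
G(V, u) = -54 (G(V, u) = (15 - 1*20) - 1*49 = (15 - 20) - 49 = -5 - 49 = -54)
1/(d(47 + 13) + G((0 + 0)*3, -57)) = 1/((47 + 13)² - 54) = 1/(60² - 54) = 1/(3600 - 54) = 1/3546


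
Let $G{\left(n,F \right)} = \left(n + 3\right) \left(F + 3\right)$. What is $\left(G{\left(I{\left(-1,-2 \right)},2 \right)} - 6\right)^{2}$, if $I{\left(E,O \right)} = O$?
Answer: $1$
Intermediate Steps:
$G{\left(n,F \right)} = \left(3 + F\right) \left(3 + n\right)$ ($G{\left(n,F \right)} = \left(3 + n\right) \left(3 + F\right) = \left(3 + F\right) \left(3 + n\right)$)
$\left(G{\left(I{\left(-1,-2 \right)},2 \right)} - 6\right)^{2} = \left(\left(9 + 3 \cdot 2 + 3 \left(-2\right) + 2 \left(-2\right)\right) - 6\right)^{2} = \left(\left(9 + 6 - 6 - 4\right) - 6\right)^{2} = \left(5 - 6\right)^{2} = \left(-1\right)^{2} = 1$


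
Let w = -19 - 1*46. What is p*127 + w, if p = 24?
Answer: 2983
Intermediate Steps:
w = -65 (w = -19 - 46 = -65)
p*127 + w = 24*127 - 65 = 3048 - 65 = 2983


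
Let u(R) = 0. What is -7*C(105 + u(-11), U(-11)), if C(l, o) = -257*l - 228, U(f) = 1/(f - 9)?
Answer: 190491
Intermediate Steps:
U(f) = 1/(-9 + f)
C(l, o) = -228 - 257*l
-7*C(105 + u(-11), U(-11)) = -7*(-228 - 257*(105 + 0)) = -7*(-228 - 257*105) = -7*(-228 - 26985) = -7*(-27213) = 190491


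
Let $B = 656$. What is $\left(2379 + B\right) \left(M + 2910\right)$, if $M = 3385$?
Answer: $19105325$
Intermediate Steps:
$\left(2379 + B\right) \left(M + 2910\right) = \left(2379 + 656\right) \left(3385 + 2910\right) = 3035 \cdot 6295 = 19105325$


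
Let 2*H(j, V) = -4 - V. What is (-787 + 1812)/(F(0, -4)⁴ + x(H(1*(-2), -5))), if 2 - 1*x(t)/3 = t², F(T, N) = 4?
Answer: 820/209 ≈ 3.9234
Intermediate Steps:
H(j, V) = -2 - V/2 (H(j, V) = (-4 - V)/2 = -2 - V/2)
x(t) = 6 - 3*t²
(-787 + 1812)/(F(0, -4)⁴ + x(H(1*(-2), -5))) = (-787 + 1812)/(4⁴ + (6 - 3*(-2 - ½*(-5))²)) = 1025/(256 + (6 - 3*(-2 + 5/2)²)) = 1025/(256 + (6 - 3*(½)²)) = 1025/(256 + (6 - 3*¼)) = 1025/(256 + (6 - ¾)) = 1025/(256 + 21/4) = 1025/(1045/4) = 1025*(4/1045) = 820/209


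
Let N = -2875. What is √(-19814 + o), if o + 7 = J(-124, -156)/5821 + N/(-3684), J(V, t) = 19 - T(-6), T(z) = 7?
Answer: I*√2278677515739629001/10722282 ≈ 140.78*I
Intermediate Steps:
J(V, t) = 12 (J(V, t) = 19 - 1*7 = 19 - 7 = 12)
o = -133332365/21444564 (o = -7 + (12/5821 - 2875/(-3684)) = -7 + (12*(1/5821) - 2875*(-1/3684)) = -7 + (12/5821 + 2875/3684) = -7 + 16779583/21444564 = -133332365/21444564 ≈ -6.2175)
√(-19814 + o) = √(-19814 - 133332365/21444564) = √(-425035923461/21444564) = I*√2278677515739629001/10722282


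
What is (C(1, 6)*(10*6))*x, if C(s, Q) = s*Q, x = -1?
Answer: -360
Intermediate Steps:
C(s, Q) = Q*s
(C(1, 6)*(10*6))*x = ((6*1)*(10*6))*(-1) = (6*60)*(-1) = 360*(-1) = -360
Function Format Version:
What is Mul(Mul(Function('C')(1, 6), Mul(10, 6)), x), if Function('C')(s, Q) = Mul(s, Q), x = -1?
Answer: -360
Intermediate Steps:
Function('C')(s, Q) = Mul(Q, s)
Mul(Mul(Function('C')(1, 6), Mul(10, 6)), x) = Mul(Mul(Mul(6, 1), Mul(10, 6)), -1) = Mul(Mul(6, 60), -1) = Mul(360, -1) = -360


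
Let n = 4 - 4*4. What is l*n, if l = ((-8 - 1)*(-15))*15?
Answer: -24300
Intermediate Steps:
l = 2025 (l = -9*(-15)*15 = 135*15 = 2025)
n = -12 (n = 4 - 16 = -12)
l*n = 2025*(-12) = -24300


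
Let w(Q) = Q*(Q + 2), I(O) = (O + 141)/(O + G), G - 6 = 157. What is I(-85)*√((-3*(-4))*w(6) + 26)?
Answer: 28*√602/39 ≈ 17.615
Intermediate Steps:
G = 163 (G = 6 + 157 = 163)
I(O) = (141 + O)/(163 + O) (I(O) = (O + 141)/(O + 163) = (141 + O)/(163 + O))
w(Q) = Q*(2 + Q)
I(-85)*√((-3*(-4))*w(6) + 26) = ((141 - 85)/(163 - 85))*√((-3*(-4))*(6*(2 + 6)) + 26) = (56/78)*√(12*(6*8) + 26) = ((1/78)*56)*√(12*48 + 26) = 28*√(576 + 26)/39 = 28*√602/39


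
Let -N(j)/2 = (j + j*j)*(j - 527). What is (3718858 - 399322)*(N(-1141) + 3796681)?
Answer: 14416961683411056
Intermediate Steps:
N(j) = -2*(-527 + j)*(j + j**2) (N(j) = -2*(j + j*j)*(j - 527) = -2*(j + j**2)*(-527 + j) = -2*(-527 + j)*(j + j**2))
(3718858 - 399322)*(N(-1141) + 3796681) = (3718858 - 399322)*(2*(-1141)*(527 - 1*(-1141)**2 + 526*(-1141)) + 3796681) = 3319536*(2*(-1141)*(527 - 1*1301881 - 600166) + 3796681) = 3319536*(2*(-1141)*(527 - 1301881 - 600166) + 3796681) = 3319536*(2*(-1141)*(-1901520) + 3796681) = 3319536*(4339268640 + 3796681) = 3319536*4343065321 = 14416961683411056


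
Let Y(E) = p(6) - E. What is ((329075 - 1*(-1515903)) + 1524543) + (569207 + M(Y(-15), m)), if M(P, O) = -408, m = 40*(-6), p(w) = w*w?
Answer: 3938320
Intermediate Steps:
p(w) = w²
m = -240
Y(E) = 36 - E (Y(E) = 6² - E = 36 - E)
((329075 - 1*(-1515903)) + 1524543) + (569207 + M(Y(-15), m)) = ((329075 - 1*(-1515903)) + 1524543) + (569207 - 408) = ((329075 + 1515903) + 1524543) + 568799 = (1844978 + 1524543) + 568799 = 3369521 + 568799 = 3938320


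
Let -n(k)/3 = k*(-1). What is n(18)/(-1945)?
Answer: -54/1945 ≈ -0.027763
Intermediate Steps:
n(k) = 3*k (n(k) = -3*k*(-1) = -(-3)*k = 3*k)
n(18)/(-1945) = (3*18)/(-1945) = 54*(-1/1945) = -54/1945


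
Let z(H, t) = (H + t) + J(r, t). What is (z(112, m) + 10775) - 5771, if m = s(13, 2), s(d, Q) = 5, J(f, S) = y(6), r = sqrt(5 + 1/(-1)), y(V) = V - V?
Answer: 5121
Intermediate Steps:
y(V) = 0
r = 2 (r = sqrt(5 - 1) = sqrt(4) = 2)
J(f, S) = 0
m = 5
z(H, t) = H + t (z(H, t) = (H + t) + 0 = H + t)
(z(112, m) + 10775) - 5771 = ((112 + 5) + 10775) - 5771 = (117 + 10775) - 5771 = 10892 - 5771 = 5121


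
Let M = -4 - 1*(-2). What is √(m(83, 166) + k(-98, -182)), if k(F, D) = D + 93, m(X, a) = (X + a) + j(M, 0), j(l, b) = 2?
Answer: 9*√2 ≈ 12.728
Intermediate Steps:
M = -2 (M = -4 + 2 = -2)
m(X, a) = 2 + X + a (m(X, a) = (X + a) + 2 = 2 + X + a)
k(F, D) = 93 + D
√(m(83, 166) + k(-98, -182)) = √((2 + 83 + 166) + (93 - 182)) = √(251 - 89) = √162 = 9*√2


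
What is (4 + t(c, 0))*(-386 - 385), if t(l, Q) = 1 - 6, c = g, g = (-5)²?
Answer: 771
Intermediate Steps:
g = 25
c = 25
t(l, Q) = -5
(4 + t(c, 0))*(-386 - 385) = (4 - 5)*(-386 - 385) = -1*(-771) = 771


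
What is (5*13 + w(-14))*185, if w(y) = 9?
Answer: 13690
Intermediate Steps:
(5*13 + w(-14))*185 = (5*13 + 9)*185 = (65 + 9)*185 = 74*185 = 13690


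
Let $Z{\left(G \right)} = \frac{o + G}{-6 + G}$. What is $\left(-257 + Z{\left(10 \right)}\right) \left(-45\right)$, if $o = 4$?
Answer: $\frac{22815}{2} \approx 11408.0$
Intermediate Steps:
$Z{\left(G \right)} = \frac{4 + G}{-6 + G}$
$\left(-257 + Z{\left(10 \right)}\right) \left(-45\right) = \left(-257 + \frac{4 + 10}{-6 + 10}\right) \left(-45\right) = \left(-257 + \frac{1}{4} \cdot 14\right) \left(-45\right) = \left(-257 + \frac{7}{2}\right) \left(-45\right) = \left(- \frac{507}{2}\right) \left(-45\right) = \frac{22815}{2}$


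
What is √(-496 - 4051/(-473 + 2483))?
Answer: I*√2012032110/2010 ≈ 22.316*I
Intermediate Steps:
√(-496 - 4051/(-473 + 2483)) = √(-496 - 4051/2010) = √(-1001011/2010) = I*√2012032110/2010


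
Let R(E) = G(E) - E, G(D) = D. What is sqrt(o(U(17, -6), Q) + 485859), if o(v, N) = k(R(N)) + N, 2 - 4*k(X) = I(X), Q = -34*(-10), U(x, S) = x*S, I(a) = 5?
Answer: sqrt(1944793)/2 ≈ 697.28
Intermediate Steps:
R(E) = 0 (R(E) = E - E = 0)
U(x, S) = S*x
Q = 340
k(X) = -3/4 (k(X) = 1/2 - 1/4*5 = 1/2 - 5/4 = -3/4)
o(v, N) = -3/4 + N
sqrt(o(U(17, -6), Q) + 485859) = sqrt((-3/4 + 340) + 485859) = sqrt(1357/4 + 485859) = sqrt(1944793/4) = sqrt(1944793)/2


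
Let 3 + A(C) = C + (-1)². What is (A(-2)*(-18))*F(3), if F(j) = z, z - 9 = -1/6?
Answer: 636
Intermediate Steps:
z = 53/6 (z = 9 - 1/6 = 9 - 1*⅙ = 9 - ⅙ = 53/6 ≈ 8.8333)
F(j) = 53/6
A(C) = -2 + C (A(C) = -3 + (C + (-1)²) = -3 + (C + 1) = -3 + (1 + C) = -2 + C)
(A(-2)*(-18))*F(3) = ((-2 - 2)*(-18))*(53/6) = -4*(-18)*(53/6) = 72*(53/6) = 636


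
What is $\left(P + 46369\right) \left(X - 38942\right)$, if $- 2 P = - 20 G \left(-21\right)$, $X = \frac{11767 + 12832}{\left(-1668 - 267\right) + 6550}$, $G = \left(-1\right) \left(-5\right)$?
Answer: $- \frac{8143494876189}{4615} \approx -1.7646 \cdot 10^{9}$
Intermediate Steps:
$G = 5$
$X = \frac{24599}{4615}$ ($X = \frac{24599}{-1935 + 6550} = \frac{24599}{4615} \approx 5.3302$)
$P = -1050$ ($P = - \frac{\left(-20\right) 5 \left(-21\right)}{2} = - \frac{\left(-100\right) \left(-21\right)}{2} = \left(- \frac{1}{2}\right) 2100 = -1050$)
$\left(P + 46369\right) \left(X - 38942\right) = \left(-1050 + 46369\right) \left(\frac{24599}{4615} - 38942\right) = 45319 \left(- \frac{179692731}{4615}\right) = - \frac{8143494876189}{4615}$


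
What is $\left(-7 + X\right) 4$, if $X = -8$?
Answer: $-60$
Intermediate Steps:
$\left(-7 + X\right) 4 = \left(-7 - 8\right) 4 = \left(-15\right) 4 = -60$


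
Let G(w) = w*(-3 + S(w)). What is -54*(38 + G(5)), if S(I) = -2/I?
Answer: -1134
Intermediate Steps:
G(w) = w*(-3 - 2/w)
-54*(38 + G(5)) = -54*(38 + (-2 - 3*5)) = -54*(38 + (-2 - 15)) = -54*(38 - 17) = -54*21 = -1134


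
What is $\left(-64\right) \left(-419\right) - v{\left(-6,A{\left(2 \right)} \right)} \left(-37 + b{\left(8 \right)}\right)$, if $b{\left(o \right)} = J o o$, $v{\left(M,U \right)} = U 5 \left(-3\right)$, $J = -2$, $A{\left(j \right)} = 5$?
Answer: $14441$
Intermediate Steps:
$v{\left(M,U \right)} = - 15 U$ ($v{\left(M,U \right)} = 5 U \left(-3\right) = - 15 U$)
$b{\left(o \right)} = - 2 o^{2}$ ($b{\left(o \right)} = - 2 o o = - 2 o^{2}$)
$\left(-64\right) \left(-419\right) - v{\left(-6,A{\left(2 \right)} \right)} \left(-37 + b{\left(8 \right)}\right) = \left(-64\right) \left(-419\right) - \left(-15\right) 5 \left(-37 - 2 \cdot 8^{2}\right) = 26816 - - 75 \left(-37 - 128\right) = 26816 - \left(-75\right) \left(-165\right) = 26816 - 12375 = 14441$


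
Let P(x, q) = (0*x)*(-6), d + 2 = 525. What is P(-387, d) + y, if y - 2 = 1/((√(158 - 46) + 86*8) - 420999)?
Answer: 353322252907/176661336609 - 4*√7/176661336609 ≈ 2.0000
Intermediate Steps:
d = 523 (d = -2 + 525 = 523)
P(x, q) = 0 (P(x, q) = 0*(-6) = 0)
y = 2 + 1/(-420311 + 4*√7) (y = 2 + 1/((√(158 - 46) + 86*8) - 420999) = 2 + 1/((√112 + 688) - 420999) = 2 + 1/((4*√7 + 688) - 420999) = 2 + 1/((688 + 4*√7) - 420999) = 2 + 1/(-420311 + 4*√7) ≈ 2.0000)
P(-387, d) + y = 0 + (353322252907/176661336609 - 4*√7/176661336609) = 353322252907/176661336609 - 4*√7/176661336609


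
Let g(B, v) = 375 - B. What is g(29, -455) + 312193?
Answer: 312539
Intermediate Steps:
g(29, -455) + 312193 = (375 - 1*29) + 312193 = (375 - 29) + 312193 = 346 + 312193 = 312539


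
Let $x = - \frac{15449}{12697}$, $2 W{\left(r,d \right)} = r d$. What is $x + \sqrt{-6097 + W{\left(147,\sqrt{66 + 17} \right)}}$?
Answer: $- \frac{15449}{12697} + \frac{i \sqrt{24388 - 294 \sqrt{83}}}{2} \approx -1.2167 + 73.671 i$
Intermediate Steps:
$W{\left(r,d \right)} = \frac{d r}{2}$ ($W{\left(r,d \right)} = \frac{r d}{2} = \frac{d r}{2}$)
$x = - \frac{15449}{12697}$ ($x = \left(-15449\right) \frac{1}{12697} = - \frac{15449}{12697} \approx -1.2167$)
$x + \sqrt{-6097 + W{\left(147,\sqrt{66 + 17} \right)}} = - \frac{15449}{12697} + \sqrt{-6097 + \frac{1}{2} \sqrt{66 + 17} \cdot 147} = - \frac{15449}{12697} + \sqrt{-6097 + \frac{1}{2} \sqrt{83} \cdot 147} = - \frac{15449}{12697} + \sqrt{-6097 + \frac{147 \sqrt{83}}{2}}$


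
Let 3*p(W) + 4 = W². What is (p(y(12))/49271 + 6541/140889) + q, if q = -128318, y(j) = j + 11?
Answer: -890750092625056/6941741919 ≈ -1.2832e+5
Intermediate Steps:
y(j) = 11 + j
p(W) = -4/3 + W²/3
(p(y(12))/49271 + 6541/140889) + q = ((-4/3 + (11 + 12)²/3)/49271 + 6541/140889) - 128318 = ((-4/3 + (⅓)*23²)*(1/49271) + 6541*(1/140889)) - 128318 = ((-4/3 + (⅓)*529)*(1/49271) + 6541/140889) - 128318 = ((-4/3 + 529/3)*(1/49271) + 6541/140889) - 128318 = (175*(1/49271) + 6541/140889) - 128318 = (175/49271 + 6541/140889) - 128318 = 346937186/6941741919 - 128318 = -890750092625056/6941741919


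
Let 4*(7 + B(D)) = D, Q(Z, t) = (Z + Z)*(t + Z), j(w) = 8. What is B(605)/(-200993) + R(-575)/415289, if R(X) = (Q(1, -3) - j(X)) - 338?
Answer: -74430279/47697246844 ≈ -0.0015605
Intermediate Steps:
Q(Z, t) = 2*Z*(Z + t) (Q(Z, t) = (2*Z)*(Z + t) = 2*Z*(Z + t))
B(D) = -7 + D/4
R(X) = -350 (R(X) = (2*1*(1 - 3) - 1*8) - 338 = (2*1*(-2) - 8) - 338 = (-4 - 8) - 338 = -12 - 338 = -350)
B(605)/(-200993) + R(-575)/415289 = (-7 + (1/4)*605)/(-200993) - 350/415289 = (-7 + 605/4)*(-1/200993) - 350*1/415289 = (577/4)*(-1/200993) - 50/59327 = -577/803972 - 50/59327 = -74430279/47697246844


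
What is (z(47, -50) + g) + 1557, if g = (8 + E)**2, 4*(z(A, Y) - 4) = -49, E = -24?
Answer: 7219/4 ≈ 1804.8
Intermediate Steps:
z(A, Y) = -33/4 (z(A, Y) = 4 + (1/4)*(-49) = 4 - 49/4 = -33/4)
g = 256 (g = (8 - 24)**2 = (-16)**2 = 256)
(z(47, -50) + g) + 1557 = (-33/4 + 256) + 1557 = 991/4 + 1557 = 7219/4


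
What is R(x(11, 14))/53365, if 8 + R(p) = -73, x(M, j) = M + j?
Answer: -81/53365 ≈ -0.0015178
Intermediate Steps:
R(p) = -81 (R(p) = -8 - 73 = -81)
R(x(11, 14))/53365 = -81/53365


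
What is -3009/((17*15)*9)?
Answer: -59/45 ≈ -1.3111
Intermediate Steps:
-3009/((17*15)*9) = -3009/(255*9) = -3009/2295 = -3009*1/2295 = -59/45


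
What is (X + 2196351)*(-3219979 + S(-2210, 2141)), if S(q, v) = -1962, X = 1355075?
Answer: -11442485037866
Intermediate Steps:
(X + 2196351)*(-3219979 + S(-2210, 2141)) = (1355075 + 2196351)*(-3219979 - 1962) = 3551426*(-3221941) = -11442485037866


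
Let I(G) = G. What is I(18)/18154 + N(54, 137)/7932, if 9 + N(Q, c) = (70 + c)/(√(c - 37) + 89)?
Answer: 23854/197996601 ≈ 0.00012048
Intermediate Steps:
N(Q, c) = -9 + (70 + c)/(89 + √(-37 + c)) (N(Q, c) = -9 + (70 + c)/(√(c - 37) + 89) = -9 + (70 + c)/(√(-37 + c) + 89) = -9 + (70 + c)/(89 + √(-37 + c)))
I(18)/18154 + N(54, 137)/7932 = 18/18154 + ((-731 + 137 - 9*√(-37 + 137))/(89 + √(-37 + 137)))/7932 = 18*(1/18154) + ((-731 + 137 - 9*√100)/(89 + √100))*(1/7932) = 9/9077 + ((-731 + 137 - 9*10)/(89 + 10))*(1/7932) = 9/9077 + ((-731 + 137 - 90)/99)*(1/7932) = 9/9077 + ((1/99)*(-684))*(1/7932) = 9/9077 - 76/11*1/7932 = 9/9077 - 19/21813 = 23854/197996601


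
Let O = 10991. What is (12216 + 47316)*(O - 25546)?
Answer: -866488260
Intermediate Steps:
(12216 + 47316)*(O - 25546) = (12216 + 47316)*(10991 - 25546) = 59532*(-14555) = -866488260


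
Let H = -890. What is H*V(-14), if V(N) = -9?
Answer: 8010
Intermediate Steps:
H*V(-14) = -890*(-9) = 8010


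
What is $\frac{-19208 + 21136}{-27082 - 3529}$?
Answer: $- \frac{1928}{30611} \approx -0.062984$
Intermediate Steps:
$\frac{-19208 + 21136}{-27082 - 3529} = \frac{1928}{-30611} = 1928 \left(- \frac{1}{30611}\right) = - \frac{1928}{30611}$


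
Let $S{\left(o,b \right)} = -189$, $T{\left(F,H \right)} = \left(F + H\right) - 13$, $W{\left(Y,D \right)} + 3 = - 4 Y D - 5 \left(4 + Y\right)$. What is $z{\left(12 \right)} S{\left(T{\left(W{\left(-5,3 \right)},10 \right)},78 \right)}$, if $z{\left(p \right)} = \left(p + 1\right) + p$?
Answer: $-4725$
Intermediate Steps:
$W{\left(Y,D \right)} = -23 - 5 Y - 4 D Y$ ($W{\left(Y,D \right)} = -3 + \left(- 4 Y D - 5 \left(4 + Y\right)\right) = -3 - \left(20 + 5 Y + 4 D Y\right) = -23 - 5 Y - 4 D Y$)
$T{\left(F,H \right)} = -13 + F + H$
$z{\left(p \right)} = 1 + 2 p$ ($z{\left(p \right)} = \left(1 + p\right) + p = 1 + 2 p$)
$z{\left(12 \right)} S{\left(T{\left(W{\left(-5,3 \right)},10 \right)},78 \right)} = \left(1 + 2 \cdot 12\right) \left(-189\right) = \left(1 + 24\right) \left(-189\right) = 25 \left(-189\right) = -4725$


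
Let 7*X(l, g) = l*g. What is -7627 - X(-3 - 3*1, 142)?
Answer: -52537/7 ≈ -7505.3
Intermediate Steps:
X(l, g) = g*l/7 (X(l, g) = (l*g)/7 = (g*l)/7 = g*l/7)
-7627 - X(-3 - 3*1, 142) = -7627 - 142*(-3 - 3*1)/7 = -7627 - 142*(-3 - 3)/7 = -7627 - 142*(-6)/7 = -7627 - 1*(-852/7) = -7627 + 852/7 = -52537/7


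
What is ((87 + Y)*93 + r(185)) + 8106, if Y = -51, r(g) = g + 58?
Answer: 11697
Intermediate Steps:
r(g) = 58 + g
((87 + Y)*93 + r(185)) + 8106 = ((87 - 51)*93 + (58 + 185)) + 8106 = (36*93 + 243) + 8106 = (3348 + 243) + 8106 = 3591 + 8106 = 11697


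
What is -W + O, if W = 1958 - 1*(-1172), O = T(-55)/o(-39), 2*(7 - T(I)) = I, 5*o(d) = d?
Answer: -81495/26 ≈ -3134.4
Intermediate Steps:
o(d) = d/5
T(I) = 7 - I/2
O = -115/26 (O = (7 - 1/2*(-55))/(((1/5)*(-39))) = (7 + 55/2)/(-39/5) = (69/2)*(-5/39) = -115/26 ≈ -4.4231)
W = 3130 (W = 1958 + 1172 = 3130)
-W + O = -1*3130 - 115/26 = -3130 - 115/26 = -81495/26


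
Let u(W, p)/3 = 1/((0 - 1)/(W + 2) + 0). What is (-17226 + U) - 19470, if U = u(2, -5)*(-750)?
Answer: -27696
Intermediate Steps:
u(W, p) = -6 - 3*W (u(W, p) = 3/((0 - 1)/(W + 2) + 0) = 3/(-1/(2 + W) + 0) = 3/((-1/(2 + W))) = 3*(-2 - W) = -6 - 3*W)
U = 9000 (U = (-6 - 3*2)*(-750) = (-6 - 6)*(-750) = -12*(-750) = 9000)
(-17226 + U) - 19470 = (-17226 + 9000) - 19470 = -8226 - 19470 = -27696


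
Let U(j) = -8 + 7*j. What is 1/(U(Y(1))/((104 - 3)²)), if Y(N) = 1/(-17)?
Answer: -173417/143 ≈ -1212.7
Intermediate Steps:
Y(N) = -1/17
1/(U(Y(1))/((104 - 3)²)) = 1/((-8 + 7*(-1/17))/((104 - 3)²)) = 1/((-8 - 7/17)/(101²)) = 1/(-143/17/10201) = 1/(-143/17*1/10201) = 1/(-143/173417) = -173417/143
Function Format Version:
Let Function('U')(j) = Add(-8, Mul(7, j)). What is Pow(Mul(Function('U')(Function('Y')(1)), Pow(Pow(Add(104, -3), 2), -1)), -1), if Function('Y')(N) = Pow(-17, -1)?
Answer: Rational(-173417, 143) ≈ -1212.7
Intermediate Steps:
Function('Y')(N) = Rational(-1, 17)
Pow(Mul(Function('U')(Function('Y')(1)), Pow(Pow(Add(104, -3), 2), -1)), -1) = Pow(Mul(Add(-8, Mul(7, Rational(-1, 17))), Pow(Pow(Add(104, -3), 2), -1)), -1) = Pow(Mul(Add(-8, Rational(-7, 17)), Pow(Pow(101, 2), -1)), -1) = Pow(Mul(Rational(-143, 17), Pow(10201, -1)), -1) = Pow(Mul(Rational(-143, 17), Rational(1, 10201)), -1) = Pow(Rational(-143, 173417), -1) = Rational(-173417, 143)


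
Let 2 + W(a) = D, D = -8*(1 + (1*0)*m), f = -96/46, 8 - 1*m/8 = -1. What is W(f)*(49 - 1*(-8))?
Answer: -570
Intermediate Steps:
m = 72 (m = 64 - 8*(-1) = 64 + 8 = 72)
f = -48/23 (f = -96*1/46 = -48/23 ≈ -2.0870)
D = -8 (D = -8*(1 + (1*0)*72) = -8*(1 + 0*72) = -8*(1 + 0) = -8*1 = -8)
W(a) = -10 (W(a) = -2 - 8 = -10)
W(f)*(49 - 1*(-8)) = -10*(49 - 1*(-8)) = -10*(49 + 8) = -10*57 = -570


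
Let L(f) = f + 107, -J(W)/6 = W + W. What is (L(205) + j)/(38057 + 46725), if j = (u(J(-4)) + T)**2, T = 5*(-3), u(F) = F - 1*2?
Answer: 1273/84782 ≈ 0.015015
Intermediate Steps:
J(W) = -12*W (J(W) = -6*(W + W) = -12*W)
u(F) = -2 + F (u(F) = F - 2 = -2 + F)
T = -15
L(f) = 107 + f
j = 961 (j = ((-2 - 12*(-4)) - 15)**2 = ((-2 + 48) - 15)**2 = (46 - 15)**2 = 31**2 = 961)
(L(205) + j)/(38057 + 46725) = ((107 + 205) + 961)/(38057 + 46725) = (312 + 961)/84782 = 1273*(1/84782) = 1273/84782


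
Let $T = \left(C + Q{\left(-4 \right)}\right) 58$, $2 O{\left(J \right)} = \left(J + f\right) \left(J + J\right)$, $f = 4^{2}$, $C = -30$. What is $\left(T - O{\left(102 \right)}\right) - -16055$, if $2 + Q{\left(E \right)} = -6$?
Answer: $1815$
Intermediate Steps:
$f = 16$
$Q{\left(E \right)} = -8$ ($Q{\left(E \right)} = -2 - 6 = -8$)
$O{\left(J \right)} = J \left(16 + J\right)$ ($O{\left(J \right)} = \frac{\left(J + 16\right) \left(J + J\right)}{2} = \frac{\left(16 + J\right) 2 J}{2} = \frac{2 J \left(16 + J\right)}{2} = J \left(16 + J\right)$)
$T = -2204$ ($T = \left(-30 - 8\right) 58 = \left(-38\right) 58 = -2204$)
$\left(T - O{\left(102 \right)}\right) - -16055 = \left(-2204 - 102 \left(16 + 102\right)\right) - -16055 = \left(-2204 - 102 \cdot 118\right) + 16055 = \left(-2204 - 12036\right) + 16055 = -14240 + 16055 = 1815$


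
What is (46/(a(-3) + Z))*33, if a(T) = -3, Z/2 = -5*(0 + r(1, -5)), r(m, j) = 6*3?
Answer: -506/61 ≈ -8.2951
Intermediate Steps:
r(m, j) = 18
Z = -180 (Z = 2*(-5*(0 + 18)) = 2*(-5*18) = 2*(-90) = -180)
(46/(a(-3) + Z))*33 = (46/(-3 - 180))*33 = (46/(-183))*33 = -1/183*46*33 = -46/183*33 = -506/61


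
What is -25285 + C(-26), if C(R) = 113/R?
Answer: -657523/26 ≈ -25289.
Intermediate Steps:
-25285 + C(-26) = -25285 + 113/(-26) = -25285 + 113*(-1/26) = -25285 - 113/26 = -657523/26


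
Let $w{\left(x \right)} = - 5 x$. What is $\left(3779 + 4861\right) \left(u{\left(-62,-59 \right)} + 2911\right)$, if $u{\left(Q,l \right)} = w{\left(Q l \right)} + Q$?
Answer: $-133410240$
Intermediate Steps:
$u{\left(Q,l \right)} = Q - 5 Q l$ ($u{\left(Q,l \right)} = - 5 Q l + Q = Q - 5 Q l$)
$\left(3779 + 4861\right) \left(u{\left(-62,-59 \right)} + 2911\right) = \left(3779 + 4861\right) \left(- 62 \left(1 - -295\right) + 2911\right) = 8640 \left(- 62 \left(1 + 295\right) + 2911\right) = 8640 \left(\left(-62\right) 296 + 2911\right) = 8640 \left(-18352 + 2911\right) = 8640 \left(-15441\right) = -133410240$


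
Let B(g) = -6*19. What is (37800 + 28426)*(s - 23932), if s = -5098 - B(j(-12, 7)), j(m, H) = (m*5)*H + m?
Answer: -1914991016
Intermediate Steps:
j(m, H) = m + 5*H*m (j(m, H) = (5*m)*H + m = 5*H*m + m = m + 5*H*m)
B(g) = -114
s = -4984 (s = -5098 - 1*(-114) = -5098 + 114 = -4984)
(37800 + 28426)*(s - 23932) = (37800 + 28426)*(-4984 - 23932) = 66226*(-28916) = -1914991016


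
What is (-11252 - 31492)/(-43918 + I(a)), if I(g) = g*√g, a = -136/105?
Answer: 543282381778500/558204091096489 - 305192160*I*√3570/558204091096489 ≈ 0.97327 - 3.2667e-5*I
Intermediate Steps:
a = -136/105 (a = -136*1/105 = -136/105 ≈ -1.2952)
I(g) = g^(3/2)
(-11252 - 31492)/(-43918 + I(a)) = (-11252 - 31492)/(-43918 + (-136/105)^(3/2)) = -42744/(-43918 - 272*I*√3570/11025)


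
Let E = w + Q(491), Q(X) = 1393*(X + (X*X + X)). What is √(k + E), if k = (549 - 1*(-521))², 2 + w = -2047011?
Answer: √336291646 ≈ 18338.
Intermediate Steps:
Q(X) = 1393*X² + 2786*X (Q(X) = 1393*(X + (X² + X)) = 1393*(X + (X + X²)) = 1393*(X² + 2*X) = 1393*X² + 2786*X)
w = -2047013 (w = -2 - 2047011 = -2047013)
k = 1144900 (k = (549 + 521)² = 1070² = 1144900)
E = 335146746 (E = -2047013 + 1393*491*(2 + 491) = -2047013 + 1393*491*493 = -2047013 + 337193759 = 335146746)
√(k + E) = √(1144900 + 335146746) = √336291646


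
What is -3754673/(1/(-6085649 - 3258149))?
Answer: 35082906068054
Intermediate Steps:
-3754673/(1/(-6085649 - 3258149)) = -3754673/(1/(-9343798)) = -3754673/(-1/9343798) = -3754673*(-9343798) = 35082906068054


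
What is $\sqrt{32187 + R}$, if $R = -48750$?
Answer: $i \sqrt{16563} \approx 128.7 i$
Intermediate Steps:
$\sqrt{32187 + R} = \sqrt{32187 - 48750} = \sqrt{-16563} = i \sqrt{16563}$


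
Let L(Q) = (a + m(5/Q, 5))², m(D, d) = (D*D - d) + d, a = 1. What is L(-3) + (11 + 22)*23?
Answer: 62635/81 ≈ 773.27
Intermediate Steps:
m(D, d) = D² (m(D, d) = (D² - d) + d = D²)
L(Q) = (1 + 25/Q²)² (L(Q) = (1 + (5/Q)²)² = (1 + 25/Q²)²)
L(-3) + (11 + 22)*23 = (25 + (-3)²)²/(-3)⁴ + (11 + 22)*23 = (25 + 9)²/81 + 33*23 = (1/81)*34² + 759 = (1/81)*1156 + 759 = 1156/81 + 759 = 62635/81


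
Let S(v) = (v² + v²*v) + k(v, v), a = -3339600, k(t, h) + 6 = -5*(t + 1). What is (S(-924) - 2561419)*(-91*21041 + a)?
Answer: 4154032358703198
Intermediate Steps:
k(t, h) = -11 - 5*t (k(t, h) = -6 - 5*(t + 1) = -6 - 5*(1 + t) = -6 + (-5 - 5*t) = -11 - 5*t)
S(v) = -11 + v² + v³ - 5*v (S(v) = (v² + v²*v) + (-11 - 5*v) = (v² + v³) + (-11 - 5*v) = -11 + v² + v³ - 5*v)
(S(-924) - 2561419)*(-91*21041 + a) = ((-11 + (-924)² + (-924)³ - 5*(-924)) - 2561419)*(-91*21041 - 3339600) = ((-11 + 853776 - 788889024 + 4620) - 2561419)*(-1914731 - 3339600) = (-788030639 - 2561419)*(-5254331) = -790592058*(-5254331) = 4154032358703198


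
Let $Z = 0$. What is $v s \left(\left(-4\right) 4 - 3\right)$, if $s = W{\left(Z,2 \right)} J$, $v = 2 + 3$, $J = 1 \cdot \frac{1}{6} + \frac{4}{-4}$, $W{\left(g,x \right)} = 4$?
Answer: $\frac{950}{3} \approx 316.67$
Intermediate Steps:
$J = - \frac{5}{6}$ ($J = 1 \cdot \frac{1}{6} + 4 \left(- \frac{1}{4}\right) = \frac{1}{6} - 1 = - \frac{5}{6} \approx -0.83333$)
$v = 5$
$s = - \frac{10}{3}$ ($s = 4 \left(- \frac{5}{6}\right) = - \frac{10}{3} \approx -3.3333$)
$v s \left(\left(-4\right) 4 - 3\right) = 5 \left(- \frac{10}{3}\right) \left(\left(-4\right) 4 - 3\right) = - \frac{50 \left(-16 - 3\right)}{3} = \left(- \frac{50}{3}\right) \left(-19\right) = \frac{950}{3}$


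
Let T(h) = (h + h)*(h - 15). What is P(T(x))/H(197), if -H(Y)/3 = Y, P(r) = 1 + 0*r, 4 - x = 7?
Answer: -1/591 ≈ -0.0016920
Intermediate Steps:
x = -3 (x = 4 - 1*7 = 4 - 7 = -3)
T(h) = 2*h*(-15 + h) (T(h) = (2*h)*(-15 + h) = 2*h*(-15 + h))
P(r) = 1 (P(r) = 1 + 0 = 1)
H(Y) = -3*Y
P(T(x))/H(197) = 1/(-3*197) = 1/(-591) = 1*(-1/591) = -1/591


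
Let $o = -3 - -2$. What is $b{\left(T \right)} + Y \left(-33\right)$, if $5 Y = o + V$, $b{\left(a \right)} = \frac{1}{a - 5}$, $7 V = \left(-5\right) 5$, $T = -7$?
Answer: $\frac{12637}{420} \approx 30.088$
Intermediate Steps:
$V = - \frac{25}{7}$ ($V = \frac{\left(-5\right) 5}{7} = \frac{1}{7} \left(-25\right) = - \frac{25}{7} \approx -3.5714$)
$b{\left(a \right)} = \frac{1}{-5 + a}$
$o = -1$ ($o = -3 + 2 = -1$)
$Y = - \frac{32}{35}$ ($Y = \frac{-1 - \frac{25}{7}}{5} = \frac{1}{5} \left(- \frac{32}{7}\right) = - \frac{32}{35} \approx -0.91429$)
$b{\left(T \right)} + Y \left(-33\right) = \frac{1}{-5 - 7} - - \frac{1056}{35} = \frac{1}{-12} + \frac{1056}{35} = - \frac{1}{12} + \frac{1056}{35} = \frac{12637}{420}$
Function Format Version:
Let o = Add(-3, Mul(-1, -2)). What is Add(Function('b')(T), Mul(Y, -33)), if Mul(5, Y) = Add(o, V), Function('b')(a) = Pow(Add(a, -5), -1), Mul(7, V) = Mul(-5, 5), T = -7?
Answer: Rational(12637, 420) ≈ 30.088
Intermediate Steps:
V = Rational(-25, 7) (V = Mul(Rational(1, 7), Mul(-5, 5)) = Mul(Rational(1, 7), -25) = Rational(-25, 7) ≈ -3.5714)
Function('b')(a) = Pow(Add(-5, a), -1)
o = -1 (o = Add(-3, 2) = -1)
Y = Rational(-32, 35) (Y = Mul(Rational(1, 5), Add(-1, Rational(-25, 7))) = Mul(Rational(1, 5), Rational(-32, 7)) = Rational(-32, 35) ≈ -0.91429)
Add(Function('b')(T), Mul(Y, -33)) = Add(Pow(Add(-5, -7), -1), Mul(Rational(-32, 35), -33)) = Add(Pow(-12, -1), Rational(1056, 35)) = Add(Rational(-1, 12), Rational(1056, 35)) = Rational(12637, 420)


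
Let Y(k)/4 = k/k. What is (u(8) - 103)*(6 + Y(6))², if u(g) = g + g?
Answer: -8700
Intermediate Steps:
Y(k) = 4 (Y(k) = 4*(k/k) = 4*1 = 4)
u(g) = 2*g
(u(8) - 103)*(6 + Y(6))² = (2*8 - 103)*(6 + 4)² = (16 - 103)*10² = -87*100 = -8700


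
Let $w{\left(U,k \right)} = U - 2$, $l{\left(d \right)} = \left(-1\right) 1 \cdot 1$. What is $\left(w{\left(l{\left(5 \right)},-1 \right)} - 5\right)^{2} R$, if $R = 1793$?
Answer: $114752$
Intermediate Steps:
$l{\left(d \right)} = -1$ ($l{\left(d \right)} = \left(-1\right) 1 = -1$)
$w{\left(U,k \right)} = -2 + U$
$\left(w{\left(l{\left(5 \right)},-1 \right)} - 5\right)^{2} R = \left(\left(-2 - 1\right) - 5\right)^{2} \cdot 1793 = \left(-3 - 5\right)^{2} \cdot 1793 = \left(-8\right)^{2} \cdot 1793 = 64 \cdot 1793 = 114752$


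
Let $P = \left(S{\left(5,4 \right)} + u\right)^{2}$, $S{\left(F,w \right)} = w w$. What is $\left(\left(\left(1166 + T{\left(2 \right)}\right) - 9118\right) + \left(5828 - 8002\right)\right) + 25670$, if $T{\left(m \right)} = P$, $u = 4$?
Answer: $15944$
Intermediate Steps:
$S{\left(F,w \right)} = w^{2}$
$P = 400$ ($P = \left(4^{2} + 4\right)^{2} = \left(16 + 4\right)^{2} = 20^{2} = 400$)
$T{\left(m \right)} = 400$
$\left(\left(\left(1166 + T{\left(2 \right)}\right) - 9118\right) + \left(5828 - 8002\right)\right) + 25670 = \left(\left(\left(1166 + 400\right) - 9118\right) + \left(5828 - 8002\right)\right) + 25670 = \left(\left(1566 - 9118\right) - 2174\right) + 25670 = \left(-7552 - 2174\right) + 25670 = -9726 + 25670 = 15944$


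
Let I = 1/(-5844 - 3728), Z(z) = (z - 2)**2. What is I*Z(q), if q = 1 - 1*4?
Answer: -25/9572 ≈ -0.0026118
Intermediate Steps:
q = -3 (q = 1 - 4 = -3)
Z(z) = (-2 + z)**2
I = -1/9572 (I = 1/(-9572) = -1/9572 ≈ -0.00010447)
I*Z(q) = -(-2 - 3)**2/9572 = -1/9572*(-5)**2 = -1/9572*25 = -25/9572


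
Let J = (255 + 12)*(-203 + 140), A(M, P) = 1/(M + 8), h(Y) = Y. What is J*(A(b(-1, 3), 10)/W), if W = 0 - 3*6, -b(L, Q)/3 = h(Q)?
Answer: -1869/2 ≈ -934.50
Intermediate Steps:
b(L, Q) = -3*Q
A(M, P) = 1/(8 + M)
W = -18 (W = 0 - 18 = -18)
J = -16821 (J = 267*(-63) = -16821)
J*(A(b(-1, 3), 10)/W) = -16821/((8 - 3*3)*(-18)) = -16821*(-1)/((8 - 9)*18) = -16821*(-1)/((-1)*18) = -(-16821)*(-1)/18 = -16821*1/18 = -1869/2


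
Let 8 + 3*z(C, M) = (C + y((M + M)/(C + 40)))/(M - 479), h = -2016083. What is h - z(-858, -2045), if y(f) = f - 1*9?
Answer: -7632880573/3786 ≈ -2.0161e+6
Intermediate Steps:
y(f) = -9 + f (y(f) = f - 9 = -9 + f)
z(C, M) = -8/3 + (-9 + C + 2*M/(40 + C))/(3*(-479 + M)) (z(C, M) = -8/3 + ((C + (-9 + (M + M)/(C + 40)))/(M - 479))/3 = -8/3 + ((C + (-9 + (2*M)/(40 + C)))/(-479 + M))/3 = -8/3 + ((C + (-9 + 2*M/(40 + C)))/(-479 + M))/3 = -8/3 + ((-9 + C + 2*M/(40 + C))/(-479 + M))/3 = -8/3 + (-9 + C + 2*M/(40 + C))/(3*(-479 + M)))
h - z(-858, -2045) = -2016083 - (-360 - 9*(-858) + 2*(-2045) + (40 - 858)*(3832 - 858 - 8*(-2045)))/(3*(-479 - 2045)*(40 - 858)) = -2016083 - (-360 + 7722 - 4090 - 818*(3832 - 858 + 16360))/(3*(-2524)*(-818)) = -2016083 - (-1)*(-1)*(-360 + 7722 - 4090 - 818*19334)/(3*2524*818) = -2016083 - (-1)*(-1)*(-360 + 7722 - 4090 - 15815212)/(3*2524*818) = -2016083 - (-1)*(-1)*(-15811940)/(3*2524*818) = -2016083 - 1*(-9665/3786) = -2016083 + 9665/3786 = -7632880573/3786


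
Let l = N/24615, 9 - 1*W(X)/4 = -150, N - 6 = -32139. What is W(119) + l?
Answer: 5207669/8205 ≈ 634.69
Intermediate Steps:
N = -32133 (N = 6 - 32139 = -32133)
W(X) = 636 (W(X) = 36 - 4*(-150) = 36 + 600 = 636)
l = -10711/8205 (l = -32133/24615 = -32133*1/24615 = -10711/8205 ≈ -1.3054)
W(119) + l = 636 - 10711/8205 = 5207669/8205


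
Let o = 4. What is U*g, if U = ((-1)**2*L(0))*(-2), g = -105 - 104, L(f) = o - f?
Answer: 1672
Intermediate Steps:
L(f) = 4 - f
g = -209
U = -8 (U = ((-1)**2*(4 - 1*0))*(-2) = (1*(4 + 0))*(-2) = (1*4)*(-2) = 4*(-2) = -8)
U*g = -8*(-209) = 1672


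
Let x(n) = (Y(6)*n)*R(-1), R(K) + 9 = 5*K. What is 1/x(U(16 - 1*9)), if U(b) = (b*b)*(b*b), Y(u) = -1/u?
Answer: 3/16807 ≈ 0.00017850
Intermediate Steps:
R(K) = -9 + 5*K
U(b) = b⁴ (U(b) = b²*b² = b⁴)
x(n) = 7*n/3 (x(n) = ((-1/6)*n)*(-9 + 5*(-1)) = ((-1*⅙)*n)*(-9 - 5) = -n/6*(-14) = 7*n/3)
1/x(U(16 - 1*9)) = 1/(7*(16 - 1*9)⁴/3) = 1/(7*(16 - 9)⁴/3) = 1/((7/3)*7⁴) = 1/((7/3)*2401) = 1/(16807/3) = 3/16807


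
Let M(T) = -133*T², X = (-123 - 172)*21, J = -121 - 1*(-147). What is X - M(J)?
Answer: 83713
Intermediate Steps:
J = 26 (J = -121 + 147 = 26)
X = -6195 (X = -295*21 = -6195)
X - M(J) = -6195 - (-133)*26² = -6195 - (-133)*676 = -6195 - 1*(-89908) = -6195 + 89908 = 83713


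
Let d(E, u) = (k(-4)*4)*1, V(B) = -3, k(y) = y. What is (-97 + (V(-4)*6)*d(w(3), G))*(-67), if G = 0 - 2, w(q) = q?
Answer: -12797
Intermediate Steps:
G = -2
d(E, u) = -16 (d(E, u) = -4*4*1 = -16*1 = -16)
(-97 + (V(-4)*6)*d(w(3), G))*(-67) = (-97 - 3*6*(-16))*(-67) = (-97 - 18*(-16))*(-67) = (-97 + 288)*(-67) = 191*(-67) = -12797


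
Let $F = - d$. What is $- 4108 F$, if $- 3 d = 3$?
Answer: $-4108$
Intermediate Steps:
$d = -1$ ($d = \left(- \frac{1}{3}\right) 3 = -1$)
$F = 1$ ($F = \left(-1\right) \left(-1\right) = 1$)
$- 4108 F = \left(-4108\right) 1 = -4108$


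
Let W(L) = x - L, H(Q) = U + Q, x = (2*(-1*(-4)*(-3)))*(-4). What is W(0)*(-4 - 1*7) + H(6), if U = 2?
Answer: -1048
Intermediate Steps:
x = 96 (x = (2*(4*(-3)))*(-4) = (2*(-12))*(-4) = -24*(-4) = 96)
H(Q) = 2 + Q
W(L) = 96 - L
W(0)*(-4 - 1*7) + H(6) = (96 - 1*0)*(-4 - 1*7) + (2 + 6) = (96 + 0)*(-4 - 7) + 8 = 96*(-11) + 8 = -1056 + 8 = -1048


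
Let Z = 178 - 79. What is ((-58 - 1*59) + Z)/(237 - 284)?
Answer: 18/47 ≈ 0.38298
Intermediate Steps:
Z = 99
((-58 - 1*59) + Z)/(237 - 284) = ((-58 - 1*59) + 99)/(237 - 284) = ((-58 - 59) + 99)/(-47) = (-117 + 99)*(-1/47) = -18*(-1/47) = 18/47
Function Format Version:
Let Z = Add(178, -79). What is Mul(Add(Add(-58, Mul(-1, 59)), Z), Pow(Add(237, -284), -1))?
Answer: Rational(18, 47) ≈ 0.38298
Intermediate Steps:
Z = 99
Mul(Add(Add(-58, Mul(-1, 59)), Z), Pow(Add(237, -284), -1)) = Mul(Add(Add(-58, Mul(-1, 59)), 99), Pow(Add(237, -284), -1)) = Mul(Add(Add(-58, -59), 99), Pow(-47, -1)) = Mul(Add(-117, 99), Rational(-1, 47)) = Mul(-18, Rational(-1, 47)) = Rational(18, 47)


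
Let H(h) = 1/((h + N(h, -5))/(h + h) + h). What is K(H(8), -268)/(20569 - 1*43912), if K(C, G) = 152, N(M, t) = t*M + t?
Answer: -152/23343 ≈ -0.0065116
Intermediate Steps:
N(M, t) = t + M*t (N(M, t) = M*t + t = t + M*t)
H(h) = 1/(h + (-5 - 4*h)/(2*h)) (H(h) = 1/((h - 5*(1 + h))/(h + h) + h) = 1/((h + (-5 - 5*h))/((2*h)) + h) = 1/((-5 - 4*h)*(1/(2*h)) + h) = 1/((-5 - 4*h)/(2*h) + h) = 1/(h + (-5 - 4*h)/(2*h)))
K(H(8), -268)/(20569 - 1*43912) = 152/(20569 - 1*43912) = 152/(20569 - 43912) = 152/(-23343) = 152*(-1/23343) = -152/23343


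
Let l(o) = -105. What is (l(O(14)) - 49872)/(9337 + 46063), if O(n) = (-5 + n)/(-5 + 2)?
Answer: -49977/55400 ≈ -0.90211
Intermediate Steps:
O(n) = 5/3 - n/3 (O(n) = (-5 + n)/(-3) = (-5 + n)*(-⅓) = 5/3 - n/3)
(l(O(14)) - 49872)/(9337 + 46063) = (-105 - 49872)/(9337 + 46063) = -49977/55400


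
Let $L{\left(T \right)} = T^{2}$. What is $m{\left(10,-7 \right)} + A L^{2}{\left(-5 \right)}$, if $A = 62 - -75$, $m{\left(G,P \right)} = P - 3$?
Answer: $85615$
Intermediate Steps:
$m{\left(G,P \right)} = -3 + P$ ($m{\left(G,P \right)} = P - 3 = -3 + P$)
$A = 137$ ($A = 62 + 75 = 137$)
$m{\left(10,-7 \right)} + A L^{2}{\left(-5 \right)} = \left(-3 - 7\right) + 137 \left(\left(-5\right)^{2}\right)^{2} = -10 + 137 \cdot 25^{2} = -10 + 137 \cdot 625 = -10 + 85625 = 85615$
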